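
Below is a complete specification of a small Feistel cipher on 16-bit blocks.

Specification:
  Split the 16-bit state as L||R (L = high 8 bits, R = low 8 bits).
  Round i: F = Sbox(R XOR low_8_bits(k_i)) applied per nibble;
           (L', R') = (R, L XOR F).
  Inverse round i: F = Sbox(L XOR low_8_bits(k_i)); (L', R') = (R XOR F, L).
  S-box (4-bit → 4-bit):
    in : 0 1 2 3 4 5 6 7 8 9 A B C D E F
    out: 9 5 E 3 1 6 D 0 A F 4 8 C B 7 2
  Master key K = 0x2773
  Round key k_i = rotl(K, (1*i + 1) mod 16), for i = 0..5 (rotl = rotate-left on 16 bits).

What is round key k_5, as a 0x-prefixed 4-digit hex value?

0xDCC9

K = 0x2773
k_0 = rotl(K, (1*0+1) mod 16) = rotl(K, 1) = 0x4EE6
k_1 = rotl(K, (1*1+1) mod 16) = rotl(K, 2) = 0x9DCC
k_2 = rotl(K, (1*2+1) mod 16) = rotl(K, 3) = 0x3B99
k_3 = rotl(K, (1*3+1) mod 16) = rotl(K, 4) = 0x7732
k_4 = rotl(K, (1*4+1) mod 16) = rotl(K, 5) = 0xEE64
k_5 = rotl(K, (1*5+1) mod 16) = rotl(K, 6) = 0xDCC9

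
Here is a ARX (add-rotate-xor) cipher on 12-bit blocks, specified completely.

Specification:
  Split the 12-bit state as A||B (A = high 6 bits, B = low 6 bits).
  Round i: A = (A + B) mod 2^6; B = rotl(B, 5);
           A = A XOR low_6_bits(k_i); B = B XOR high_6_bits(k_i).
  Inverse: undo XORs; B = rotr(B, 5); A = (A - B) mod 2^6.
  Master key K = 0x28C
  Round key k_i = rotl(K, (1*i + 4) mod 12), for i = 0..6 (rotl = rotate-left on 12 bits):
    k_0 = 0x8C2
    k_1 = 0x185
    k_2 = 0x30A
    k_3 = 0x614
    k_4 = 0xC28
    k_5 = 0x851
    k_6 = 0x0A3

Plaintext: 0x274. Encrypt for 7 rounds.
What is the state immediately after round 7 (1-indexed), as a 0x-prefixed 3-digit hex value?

s_0 = plaintext = 0x274
s_1 = Round(s_0, k_0) = 0xFF9
s_2 = Round(s_1, k_1) = 0xF7A
s_3 = Round(s_2, k_2) = 0xF51
s_4 = Round(s_3, k_3) = 0x6B0
s_5 = Round(s_4, k_4) = 0x8A8
s_6 = Round(s_5, k_5) = 0x6F5
s_7 = Round(s_6, k_6) = 0xCF8

0xCF8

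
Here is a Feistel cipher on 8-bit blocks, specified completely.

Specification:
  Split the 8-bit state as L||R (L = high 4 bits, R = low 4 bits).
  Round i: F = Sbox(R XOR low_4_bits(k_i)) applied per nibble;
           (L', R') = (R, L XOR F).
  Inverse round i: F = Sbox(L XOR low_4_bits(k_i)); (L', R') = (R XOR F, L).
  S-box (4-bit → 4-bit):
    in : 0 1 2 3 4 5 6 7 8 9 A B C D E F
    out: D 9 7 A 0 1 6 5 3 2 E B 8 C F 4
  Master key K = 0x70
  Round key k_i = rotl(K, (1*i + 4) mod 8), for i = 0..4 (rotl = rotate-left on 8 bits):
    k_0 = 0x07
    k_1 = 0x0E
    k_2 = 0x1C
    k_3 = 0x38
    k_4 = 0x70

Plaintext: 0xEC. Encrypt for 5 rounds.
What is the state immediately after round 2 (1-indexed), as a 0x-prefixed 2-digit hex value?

s_0 = plaintext = 0xEC
s_1 = Round(s_0, k_0) = 0xC5
s_2 = Round(s_1, k_1) = 0x57
s_3 = Round(s_2, k_2) = 0x7E
s_4 = Round(s_3, k_3) = 0xE1
s_5 = Round(s_4, k_4) = 0x17

0x57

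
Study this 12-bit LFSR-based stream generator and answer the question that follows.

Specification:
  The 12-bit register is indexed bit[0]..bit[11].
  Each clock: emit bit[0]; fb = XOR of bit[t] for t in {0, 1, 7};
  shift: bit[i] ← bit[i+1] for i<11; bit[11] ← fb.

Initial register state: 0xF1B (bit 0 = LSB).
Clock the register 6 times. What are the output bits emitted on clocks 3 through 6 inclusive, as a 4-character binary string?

reg_0 = 0xF1B
clock 1: out=1, reg = 0x78D
clock 2: out=1, reg = 0x3C6
clock 3: out=0, reg = 0x1E3
clock 4: out=1, reg = 0x8F1
clock 5: out=1, reg = 0x478
clock 6: out=0, reg = 0x23C

0110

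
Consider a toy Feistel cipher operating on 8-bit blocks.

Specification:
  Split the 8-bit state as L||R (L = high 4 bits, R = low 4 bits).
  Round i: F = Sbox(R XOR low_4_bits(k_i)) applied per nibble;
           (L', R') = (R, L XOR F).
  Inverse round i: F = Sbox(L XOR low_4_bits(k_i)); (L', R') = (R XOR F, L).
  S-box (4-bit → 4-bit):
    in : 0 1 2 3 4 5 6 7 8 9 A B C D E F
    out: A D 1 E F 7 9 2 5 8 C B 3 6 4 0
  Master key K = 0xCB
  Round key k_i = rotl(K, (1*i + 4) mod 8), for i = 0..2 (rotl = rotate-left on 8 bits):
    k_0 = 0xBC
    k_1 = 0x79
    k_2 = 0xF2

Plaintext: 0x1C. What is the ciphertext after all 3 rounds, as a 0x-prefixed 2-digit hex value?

s_0 = plaintext = 0x1C
s_1 = Round(s_0, k_0) = 0xCB
s_2 = Round(s_1, k_1) = 0xBD
s_3 = Round(s_2, k_2) = 0xDB

0xDB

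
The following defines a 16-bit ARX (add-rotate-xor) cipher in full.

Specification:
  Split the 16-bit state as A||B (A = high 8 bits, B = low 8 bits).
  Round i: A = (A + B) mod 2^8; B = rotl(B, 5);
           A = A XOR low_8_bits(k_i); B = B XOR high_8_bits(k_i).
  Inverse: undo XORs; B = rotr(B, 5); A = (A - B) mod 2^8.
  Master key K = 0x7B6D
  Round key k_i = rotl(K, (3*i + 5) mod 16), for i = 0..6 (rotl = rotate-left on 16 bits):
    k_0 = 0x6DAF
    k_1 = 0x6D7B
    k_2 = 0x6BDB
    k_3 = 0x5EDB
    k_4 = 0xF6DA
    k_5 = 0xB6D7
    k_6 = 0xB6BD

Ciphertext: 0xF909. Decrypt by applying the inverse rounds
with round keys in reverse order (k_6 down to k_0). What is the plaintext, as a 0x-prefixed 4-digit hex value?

s_0 = ciphertext = 0xF909
s_1 = InvRound(s_0, k_6) = 0x47FD
s_2 = InvRound(s_1, k_5) = 0x365A
s_3 = InvRound(s_2, k_4) = 0x8765
s_4 = InvRound(s_3, k_3) = 0x83D9
s_5 = InvRound(s_4, k_2) = 0xC395
s_6 = InvRound(s_5, k_1) = 0xF1C7
s_7 = InvRound(s_6, k_0) = 0x0955

0x0955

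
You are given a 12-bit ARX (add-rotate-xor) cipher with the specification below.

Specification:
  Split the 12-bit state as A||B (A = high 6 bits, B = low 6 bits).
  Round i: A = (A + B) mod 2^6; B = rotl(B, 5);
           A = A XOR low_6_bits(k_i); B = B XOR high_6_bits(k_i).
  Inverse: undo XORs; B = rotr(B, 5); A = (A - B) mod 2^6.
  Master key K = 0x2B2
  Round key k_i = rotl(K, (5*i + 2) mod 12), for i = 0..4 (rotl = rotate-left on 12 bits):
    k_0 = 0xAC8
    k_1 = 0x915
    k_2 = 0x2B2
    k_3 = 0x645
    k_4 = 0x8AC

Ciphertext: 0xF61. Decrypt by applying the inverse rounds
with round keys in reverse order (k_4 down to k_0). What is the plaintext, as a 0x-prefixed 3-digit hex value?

0xDE3

s_0 = ciphertext = 0xF61
s_1 = InvRound(s_0, k_4) = 0x2C6
s_2 = InvRound(s_1, k_3) = 0x43E
s_3 = InvRound(s_2, k_2) = 0xE69
s_4 = InvRound(s_3, k_1) = 0x49A
s_5 = InvRound(s_4, k_0) = 0xDE3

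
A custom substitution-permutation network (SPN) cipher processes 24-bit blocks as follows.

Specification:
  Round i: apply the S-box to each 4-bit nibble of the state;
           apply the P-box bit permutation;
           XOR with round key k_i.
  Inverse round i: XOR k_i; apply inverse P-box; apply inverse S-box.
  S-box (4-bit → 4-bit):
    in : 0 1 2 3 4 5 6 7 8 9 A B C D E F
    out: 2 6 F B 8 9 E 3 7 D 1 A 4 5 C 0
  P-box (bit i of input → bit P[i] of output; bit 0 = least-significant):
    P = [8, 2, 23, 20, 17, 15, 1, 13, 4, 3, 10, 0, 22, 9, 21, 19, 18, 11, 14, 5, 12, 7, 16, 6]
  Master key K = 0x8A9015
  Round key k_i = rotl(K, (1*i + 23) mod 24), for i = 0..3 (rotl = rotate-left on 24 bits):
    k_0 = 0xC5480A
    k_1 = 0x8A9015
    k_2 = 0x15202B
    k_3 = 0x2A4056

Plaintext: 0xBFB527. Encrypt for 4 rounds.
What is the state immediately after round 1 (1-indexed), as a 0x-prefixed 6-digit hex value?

0xCFEBDD

s_0 = plaintext = 0xBFB527
s_1 = Round(s_0, k_0) = 0xCFEBDD
s_2 = Round(s_1, k_1) = 0x21911E
s_3 = Round(s_2, k_2) = 0xECFCE1
s_4 = Round(s_3, k_3) = 0xAB2410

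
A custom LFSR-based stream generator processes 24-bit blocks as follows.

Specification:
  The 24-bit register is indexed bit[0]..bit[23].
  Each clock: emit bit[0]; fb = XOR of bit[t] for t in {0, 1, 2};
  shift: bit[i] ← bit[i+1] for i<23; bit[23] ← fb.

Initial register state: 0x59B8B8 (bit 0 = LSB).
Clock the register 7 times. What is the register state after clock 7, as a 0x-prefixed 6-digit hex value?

0x94B371

reg_0 = 0x59B8B8
clock 1: out=0, reg = 0x2CDC5C
clock 2: out=0, reg = 0x966E2E
clock 3: out=0, reg = 0x4B3717
clock 4: out=1, reg = 0xA59B8B
clock 5: out=1, reg = 0x52CDC5
clock 6: out=1, reg = 0x2966E2
clock 7: out=0, reg = 0x94B371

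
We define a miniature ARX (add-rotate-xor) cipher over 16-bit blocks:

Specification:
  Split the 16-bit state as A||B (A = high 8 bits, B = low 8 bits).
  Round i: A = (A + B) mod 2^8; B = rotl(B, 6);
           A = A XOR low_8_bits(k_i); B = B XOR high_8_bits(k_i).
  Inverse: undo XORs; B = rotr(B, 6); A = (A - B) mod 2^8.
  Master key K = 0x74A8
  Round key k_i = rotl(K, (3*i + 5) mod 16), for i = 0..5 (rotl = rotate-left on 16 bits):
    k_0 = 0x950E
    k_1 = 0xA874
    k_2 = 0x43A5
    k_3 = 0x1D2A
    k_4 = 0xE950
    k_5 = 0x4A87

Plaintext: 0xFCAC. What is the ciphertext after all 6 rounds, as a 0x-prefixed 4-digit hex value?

s_0 = plaintext = 0xFCAC
s_1 = Round(s_0, k_0) = 0xA6BE
s_2 = Round(s_1, k_1) = 0x1007
s_3 = Round(s_2, k_2) = 0xB282
s_4 = Round(s_3, k_3) = 0x1EBD
s_5 = Round(s_4, k_4) = 0x8B86
s_6 = Round(s_5, k_5) = 0x96EB

0x96EB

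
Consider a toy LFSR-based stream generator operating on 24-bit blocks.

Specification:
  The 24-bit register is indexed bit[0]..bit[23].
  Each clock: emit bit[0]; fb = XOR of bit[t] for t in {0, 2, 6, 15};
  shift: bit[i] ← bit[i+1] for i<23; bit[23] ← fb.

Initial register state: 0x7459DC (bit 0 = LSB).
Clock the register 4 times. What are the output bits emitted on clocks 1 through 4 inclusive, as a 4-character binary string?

reg_0 = 0x7459DC
clock 1: out=0, reg = 0x3A2CEE
clock 2: out=0, reg = 0x1D1677
clock 3: out=1, reg = 0x8E8B3B
clock 4: out=1, reg = 0x47459D

0011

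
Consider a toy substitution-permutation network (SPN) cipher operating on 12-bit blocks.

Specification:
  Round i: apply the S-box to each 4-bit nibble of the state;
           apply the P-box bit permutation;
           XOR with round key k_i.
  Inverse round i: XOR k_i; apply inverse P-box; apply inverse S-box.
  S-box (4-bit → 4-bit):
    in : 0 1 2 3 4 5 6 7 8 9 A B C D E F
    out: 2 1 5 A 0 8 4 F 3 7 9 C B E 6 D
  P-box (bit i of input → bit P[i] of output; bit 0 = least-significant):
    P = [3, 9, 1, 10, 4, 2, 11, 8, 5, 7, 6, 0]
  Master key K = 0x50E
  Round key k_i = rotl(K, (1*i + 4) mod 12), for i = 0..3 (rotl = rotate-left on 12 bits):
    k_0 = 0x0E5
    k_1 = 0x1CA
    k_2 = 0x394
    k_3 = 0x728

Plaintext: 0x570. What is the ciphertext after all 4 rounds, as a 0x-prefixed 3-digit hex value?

0x059

s_0 = plaintext = 0x570
s_1 = Round(s_0, k_0) = 0xBF0
s_2 = Round(s_1, k_1) = 0xA9B
s_3 = Round(s_2, k_2) = 0xFA3
s_4 = Round(s_3, k_3) = 0x059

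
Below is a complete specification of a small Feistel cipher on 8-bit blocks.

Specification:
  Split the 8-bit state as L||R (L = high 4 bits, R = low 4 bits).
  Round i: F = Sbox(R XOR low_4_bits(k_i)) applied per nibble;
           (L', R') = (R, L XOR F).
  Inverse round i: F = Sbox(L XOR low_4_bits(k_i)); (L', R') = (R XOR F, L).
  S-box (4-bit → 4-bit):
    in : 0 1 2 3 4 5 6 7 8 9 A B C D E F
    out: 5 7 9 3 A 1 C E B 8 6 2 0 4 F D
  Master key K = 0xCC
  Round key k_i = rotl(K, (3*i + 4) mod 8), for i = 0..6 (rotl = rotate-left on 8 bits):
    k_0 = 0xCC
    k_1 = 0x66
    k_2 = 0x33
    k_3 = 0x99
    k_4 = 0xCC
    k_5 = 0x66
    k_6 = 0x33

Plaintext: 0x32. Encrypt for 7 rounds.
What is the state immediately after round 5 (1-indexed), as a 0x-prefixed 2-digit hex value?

0x64

s_0 = plaintext = 0x32
s_1 = Round(s_0, k_0) = 0x2C
s_2 = Round(s_1, k_1) = 0xC4
s_3 = Round(s_2, k_2) = 0x42
s_4 = Round(s_3, k_3) = 0x26
s_5 = Round(s_4, k_4) = 0x64
s_6 = Round(s_5, k_5) = 0x4F
s_7 = Round(s_6, k_6) = 0xF4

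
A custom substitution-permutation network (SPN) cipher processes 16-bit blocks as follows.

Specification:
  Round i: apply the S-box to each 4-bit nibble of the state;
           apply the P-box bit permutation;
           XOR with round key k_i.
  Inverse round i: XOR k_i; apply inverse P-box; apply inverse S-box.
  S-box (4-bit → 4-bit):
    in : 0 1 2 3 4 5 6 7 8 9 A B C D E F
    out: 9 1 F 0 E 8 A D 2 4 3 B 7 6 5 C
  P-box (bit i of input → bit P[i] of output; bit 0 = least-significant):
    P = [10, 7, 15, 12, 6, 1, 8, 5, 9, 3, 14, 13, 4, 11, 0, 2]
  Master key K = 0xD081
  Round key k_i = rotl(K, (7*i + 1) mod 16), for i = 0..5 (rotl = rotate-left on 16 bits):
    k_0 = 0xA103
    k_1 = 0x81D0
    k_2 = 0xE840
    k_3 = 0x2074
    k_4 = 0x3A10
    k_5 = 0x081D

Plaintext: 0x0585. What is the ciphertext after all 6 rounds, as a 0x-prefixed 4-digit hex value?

0x109D

s_0 = plaintext = 0x0585
s_1 = Round(s_0, k_0) = 0x9115
s_2 = Round(s_1, k_1) = 0x9391
s_3 = Round(s_2, k_2) = 0xED41
s_4 = Round(s_3, k_3) = 0x654F
s_5 = Round(s_4, k_4) = 0x8336
s_6 = Round(s_5, k_5) = 0x109D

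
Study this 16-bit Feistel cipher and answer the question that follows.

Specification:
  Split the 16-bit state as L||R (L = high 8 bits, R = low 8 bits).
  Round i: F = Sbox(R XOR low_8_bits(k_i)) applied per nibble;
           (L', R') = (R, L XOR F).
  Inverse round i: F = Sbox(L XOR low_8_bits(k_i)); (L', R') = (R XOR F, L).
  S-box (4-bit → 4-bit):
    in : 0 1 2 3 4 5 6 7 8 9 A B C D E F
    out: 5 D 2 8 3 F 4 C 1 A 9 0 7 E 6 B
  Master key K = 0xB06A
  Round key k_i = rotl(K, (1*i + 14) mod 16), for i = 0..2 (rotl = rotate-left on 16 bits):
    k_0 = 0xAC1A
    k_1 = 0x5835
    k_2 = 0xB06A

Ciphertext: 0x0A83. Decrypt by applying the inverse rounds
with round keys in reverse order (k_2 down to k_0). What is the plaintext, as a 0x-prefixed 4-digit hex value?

s_0 = ciphertext = 0x0A83
s_1 = InvRound(s_0, k_2) = 0xC60A
s_2 = InvRound(s_1, k_1) = 0xB2C6
s_3 = InvRound(s_2, k_0) = 0x57B2

0x57B2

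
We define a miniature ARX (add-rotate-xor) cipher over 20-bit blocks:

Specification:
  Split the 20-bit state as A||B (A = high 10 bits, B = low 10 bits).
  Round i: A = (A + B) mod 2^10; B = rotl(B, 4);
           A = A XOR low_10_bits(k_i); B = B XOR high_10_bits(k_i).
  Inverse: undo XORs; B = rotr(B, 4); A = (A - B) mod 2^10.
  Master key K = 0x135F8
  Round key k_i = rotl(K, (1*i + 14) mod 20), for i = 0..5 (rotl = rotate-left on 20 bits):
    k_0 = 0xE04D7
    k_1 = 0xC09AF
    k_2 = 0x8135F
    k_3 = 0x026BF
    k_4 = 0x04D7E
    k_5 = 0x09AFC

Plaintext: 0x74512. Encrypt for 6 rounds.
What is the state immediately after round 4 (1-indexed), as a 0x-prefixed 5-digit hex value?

0xEB417

s_0 = plaintext = 0x74512
s_1 = Round(s_0, k_0) = 0x8D2A5
s_2 = Round(s_1, k_1) = 0x5D958
s_3 = Round(s_2, k_2) = 0x64781
s_4 = Round(s_3, k_3) = 0xEB417
s_5 = Round(s_4, k_4) = 0xAE963
s_6 = Round(s_5, k_5) = 0xB8613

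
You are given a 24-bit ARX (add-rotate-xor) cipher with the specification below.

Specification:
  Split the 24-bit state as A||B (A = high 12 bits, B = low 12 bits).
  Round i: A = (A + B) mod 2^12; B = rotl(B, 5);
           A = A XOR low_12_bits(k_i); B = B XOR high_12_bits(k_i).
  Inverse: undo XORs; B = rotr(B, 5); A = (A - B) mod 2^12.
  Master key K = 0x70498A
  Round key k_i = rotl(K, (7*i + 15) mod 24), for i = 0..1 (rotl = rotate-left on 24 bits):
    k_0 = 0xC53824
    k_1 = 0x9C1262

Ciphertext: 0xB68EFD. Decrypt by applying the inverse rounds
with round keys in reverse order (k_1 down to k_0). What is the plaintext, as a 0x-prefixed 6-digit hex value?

s_0 = ciphertext = 0xB68EFD
s_1 = InvRound(s_0, k_1) = 0xAD1E39
s_2 = InvRound(s_1, k_0) = 0xDE2513

0xDE2513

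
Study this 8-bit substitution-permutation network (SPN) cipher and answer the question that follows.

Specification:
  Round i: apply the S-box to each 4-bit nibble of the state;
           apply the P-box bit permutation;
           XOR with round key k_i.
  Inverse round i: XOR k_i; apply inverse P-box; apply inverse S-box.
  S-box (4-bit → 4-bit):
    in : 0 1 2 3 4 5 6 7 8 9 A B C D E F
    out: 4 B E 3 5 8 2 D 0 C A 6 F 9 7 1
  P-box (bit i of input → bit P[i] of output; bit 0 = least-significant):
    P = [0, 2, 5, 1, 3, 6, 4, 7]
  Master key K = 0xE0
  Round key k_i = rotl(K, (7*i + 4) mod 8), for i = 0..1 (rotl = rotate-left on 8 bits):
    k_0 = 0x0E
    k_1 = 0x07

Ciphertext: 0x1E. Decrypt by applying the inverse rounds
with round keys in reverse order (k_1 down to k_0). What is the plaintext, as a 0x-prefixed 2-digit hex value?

s_0 = ciphertext = 0x1E
s_1 = InvRound(s_0, k_1) = 0x4F
s_2 = InvRound(s_1, k_0) = 0x6F

0x6F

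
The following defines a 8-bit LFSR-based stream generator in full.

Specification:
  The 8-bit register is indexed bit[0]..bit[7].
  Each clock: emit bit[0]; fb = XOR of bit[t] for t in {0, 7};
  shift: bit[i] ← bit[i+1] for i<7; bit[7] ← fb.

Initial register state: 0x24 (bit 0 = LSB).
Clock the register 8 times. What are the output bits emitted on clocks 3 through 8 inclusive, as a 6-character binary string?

100100

reg_0 = 0x24
clock 1: out=0, reg = 0x12
clock 2: out=0, reg = 0x09
clock 3: out=1, reg = 0x84
clock 4: out=0, reg = 0xC2
clock 5: out=0, reg = 0xE1
clock 6: out=1, reg = 0x70
clock 7: out=0, reg = 0x38
clock 8: out=0, reg = 0x1C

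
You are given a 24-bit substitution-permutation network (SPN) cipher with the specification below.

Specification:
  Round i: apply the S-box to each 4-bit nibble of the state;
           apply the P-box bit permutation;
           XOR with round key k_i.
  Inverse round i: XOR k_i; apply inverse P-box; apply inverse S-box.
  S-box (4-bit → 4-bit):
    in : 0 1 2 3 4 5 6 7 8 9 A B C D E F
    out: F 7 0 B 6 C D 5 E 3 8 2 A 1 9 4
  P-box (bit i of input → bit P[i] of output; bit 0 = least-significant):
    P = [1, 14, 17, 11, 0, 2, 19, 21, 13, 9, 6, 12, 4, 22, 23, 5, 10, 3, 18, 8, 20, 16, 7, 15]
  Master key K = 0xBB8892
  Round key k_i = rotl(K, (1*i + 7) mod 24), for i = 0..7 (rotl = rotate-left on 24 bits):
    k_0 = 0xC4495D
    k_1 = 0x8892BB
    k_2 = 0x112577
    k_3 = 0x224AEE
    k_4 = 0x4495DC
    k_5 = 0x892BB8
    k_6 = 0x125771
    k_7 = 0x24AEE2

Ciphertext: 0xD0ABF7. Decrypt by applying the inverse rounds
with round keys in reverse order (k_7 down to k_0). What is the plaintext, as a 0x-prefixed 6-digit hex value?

0xCAD1EA

s_0 = ciphertext = 0xD0ABF7
s_1 = InvRound(s_0, k_7) = 0xD61232
s_2 = InvRound(s_1, k_6) = 0x264FD9
s_3 = InvRound(s_2, k_5) = 0xB75764
s_4 = InvRound(s_3, k_4) = 0x0B0BA4
s_5 = InvRound(s_4, k_3) = 0xBC2F59
s_6 = InvRound(s_5, k_2) = 0xB45B8E
s_7 = InvRound(s_6, k_1) = 0xE5E20C
s_8 = InvRound(s_7, k_0) = 0xCAD1EA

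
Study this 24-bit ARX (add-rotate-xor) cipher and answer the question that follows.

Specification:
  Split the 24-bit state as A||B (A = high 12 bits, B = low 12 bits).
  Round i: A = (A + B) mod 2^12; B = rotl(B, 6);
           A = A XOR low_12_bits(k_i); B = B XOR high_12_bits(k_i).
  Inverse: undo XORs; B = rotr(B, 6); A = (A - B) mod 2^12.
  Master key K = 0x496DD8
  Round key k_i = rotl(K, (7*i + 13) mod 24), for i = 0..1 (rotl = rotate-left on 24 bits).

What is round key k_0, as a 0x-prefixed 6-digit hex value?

0xBB092D

K = 0x496DD8
k_0 = rotl(K, (7*0+13) mod 24) = rotl(K, 13) = 0xBB092D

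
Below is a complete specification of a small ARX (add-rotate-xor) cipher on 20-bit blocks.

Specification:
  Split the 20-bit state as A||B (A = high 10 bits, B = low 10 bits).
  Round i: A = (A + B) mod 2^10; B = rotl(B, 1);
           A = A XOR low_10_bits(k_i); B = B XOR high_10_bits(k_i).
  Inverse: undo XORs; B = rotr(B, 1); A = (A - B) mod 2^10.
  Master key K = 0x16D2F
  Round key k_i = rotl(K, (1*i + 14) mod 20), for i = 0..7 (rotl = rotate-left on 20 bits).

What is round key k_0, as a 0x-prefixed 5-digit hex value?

K = 0x16D2F
k_0 = rotl(K, (1*0+14) mod 20) = rotl(K, 14) = 0xBC5B4

0xBC5B4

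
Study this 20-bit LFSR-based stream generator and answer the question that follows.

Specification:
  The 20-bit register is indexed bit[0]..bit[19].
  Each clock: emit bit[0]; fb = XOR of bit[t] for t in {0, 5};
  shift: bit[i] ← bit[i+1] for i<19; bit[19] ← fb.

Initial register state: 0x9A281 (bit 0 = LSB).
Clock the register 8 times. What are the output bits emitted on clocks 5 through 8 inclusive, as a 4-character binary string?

reg_0 = 0x9A281
clock 1: out=1, reg = 0xCD140
clock 2: out=0, reg = 0x668A0
clock 3: out=0, reg = 0xB3450
clock 4: out=0, reg = 0x59A28
clock 5: out=0, reg = 0xACD14
clock 6: out=0, reg = 0x5668A
clock 7: out=0, reg = 0x2B345
clock 8: out=1, reg = 0x959A2

0001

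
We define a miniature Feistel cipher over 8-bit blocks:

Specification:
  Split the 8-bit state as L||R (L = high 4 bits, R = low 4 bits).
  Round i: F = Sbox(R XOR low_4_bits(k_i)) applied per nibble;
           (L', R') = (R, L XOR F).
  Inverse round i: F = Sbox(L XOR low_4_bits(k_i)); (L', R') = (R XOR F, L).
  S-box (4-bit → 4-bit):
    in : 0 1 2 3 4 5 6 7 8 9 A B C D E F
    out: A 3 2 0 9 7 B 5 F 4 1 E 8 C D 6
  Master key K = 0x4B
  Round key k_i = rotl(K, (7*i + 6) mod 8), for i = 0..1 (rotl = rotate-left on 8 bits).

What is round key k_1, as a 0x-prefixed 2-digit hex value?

K = 0x4B
k_0 = rotl(K, (7*0+6) mod 8) = rotl(K, 6) = 0xD2
k_1 = rotl(K, (7*1+6) mod 8) = rotl(K, 5) = 0x69

0x69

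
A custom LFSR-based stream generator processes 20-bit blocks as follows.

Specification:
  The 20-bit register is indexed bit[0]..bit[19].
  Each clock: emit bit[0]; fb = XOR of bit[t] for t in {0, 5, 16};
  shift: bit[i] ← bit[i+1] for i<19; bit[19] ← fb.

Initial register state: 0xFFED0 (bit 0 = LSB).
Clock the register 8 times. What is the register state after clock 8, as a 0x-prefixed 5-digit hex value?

0xB9FFE

reg_0 = 0xFFED0
clock 1: out=0, reg = 0xFFF68
clock 2: out=0, reg = 0x7FFB4
clock 3: out=0, reg = 0x3FFDA
clock 4: out=0, reg = 0x9FFED
clock 5: out=1, reg = 0xCFFF6
clock 6: out=0, reg = 0xE7FFB
clock 7: out=1, reg = 0x73FFD
clock 8: out=1, reg = 0xB9FFE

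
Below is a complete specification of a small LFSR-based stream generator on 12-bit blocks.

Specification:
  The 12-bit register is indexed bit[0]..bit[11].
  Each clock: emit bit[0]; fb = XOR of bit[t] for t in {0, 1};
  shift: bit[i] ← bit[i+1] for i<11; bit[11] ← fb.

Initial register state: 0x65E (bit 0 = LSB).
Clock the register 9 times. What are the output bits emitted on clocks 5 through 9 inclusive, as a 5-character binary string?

10100

reg_0 = 0x65E
clock 1: out=0, reg = 0xB2F
clock 2: out=1, reg = 0x597
clock 3: out=1, reg = 0x2CB
clock 4: out=1, reg = 0x165
clock 5: out=1, reg = 0x8B2
clock 6: out=0, reg = 0xC59
clock 7: out=1, reg = 0xE2C
clock 8: out=0, reg = 0x716
clock 9: out=0, reg = 0xB8B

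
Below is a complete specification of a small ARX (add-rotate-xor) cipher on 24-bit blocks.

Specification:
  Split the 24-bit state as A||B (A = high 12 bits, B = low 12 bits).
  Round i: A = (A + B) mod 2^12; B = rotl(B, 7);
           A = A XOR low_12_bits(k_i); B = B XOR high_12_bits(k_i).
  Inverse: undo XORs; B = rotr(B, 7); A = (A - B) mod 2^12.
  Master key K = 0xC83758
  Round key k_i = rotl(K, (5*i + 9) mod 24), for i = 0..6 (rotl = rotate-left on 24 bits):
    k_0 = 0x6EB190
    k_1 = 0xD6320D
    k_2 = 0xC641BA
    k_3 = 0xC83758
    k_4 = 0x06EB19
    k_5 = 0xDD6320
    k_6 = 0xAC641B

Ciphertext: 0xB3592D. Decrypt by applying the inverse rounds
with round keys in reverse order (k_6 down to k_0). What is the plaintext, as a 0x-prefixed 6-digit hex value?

0x5C7E45

s_0 = ciphertext = 0xB3592D
s_1 = InvRound(s_0, k_6) = 0x1C7D67
s_2 = InvRound(s_1, k_5) = 0xCC6621
s_3 = InvRound(s_2, k_4) = 0xDF39EC
s_4 = InvRound(s_3, k_3) = 0xCC1DEA
s_5 = InvRound(s_4, k_2) = 0xBB81C3
s_6 = InvRound(s_5, k_1) = 0x59C419
s_7 = InvRound(s_6, k_0) = 0x5C7E45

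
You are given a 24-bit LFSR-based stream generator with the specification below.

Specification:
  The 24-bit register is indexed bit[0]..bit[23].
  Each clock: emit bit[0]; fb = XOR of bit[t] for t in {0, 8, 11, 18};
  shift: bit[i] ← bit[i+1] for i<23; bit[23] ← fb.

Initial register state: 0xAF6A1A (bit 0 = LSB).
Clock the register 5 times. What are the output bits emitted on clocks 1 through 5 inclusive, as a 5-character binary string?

reg_0 = 0xAF6A1A
clock 1: out=0, reg = 0x57B50D
clock 2: out=1, reg = 0xABDA86
clock 3: out=0, reg = 0xD5ED43
clock 4: out=1, reg = 0x6AF6A1
clock 5: out=1, reg = 0xB57B50

01011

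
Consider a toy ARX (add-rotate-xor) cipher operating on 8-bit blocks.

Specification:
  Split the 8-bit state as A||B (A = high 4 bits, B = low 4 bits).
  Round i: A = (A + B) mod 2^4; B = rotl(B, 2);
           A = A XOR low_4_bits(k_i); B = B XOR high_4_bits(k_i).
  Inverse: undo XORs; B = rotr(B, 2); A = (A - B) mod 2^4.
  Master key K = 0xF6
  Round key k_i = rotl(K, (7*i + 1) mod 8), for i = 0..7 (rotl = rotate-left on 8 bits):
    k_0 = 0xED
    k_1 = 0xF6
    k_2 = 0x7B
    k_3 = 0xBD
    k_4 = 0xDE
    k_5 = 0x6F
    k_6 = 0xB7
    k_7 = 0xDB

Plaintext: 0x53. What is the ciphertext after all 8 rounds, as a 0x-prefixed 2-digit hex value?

s_0 = plaintext = 0x53
s_1 = Round(s_0, k_0) = 0x52
s_2 = Round(s_1, k_1) = 0x17
s_3 = Round(s_2, k_2) = 0x3A
s_4 = Round(s_3, k_3) = 0x01
s_5 = Round(s_4, k_4) = 0xF9
s_6 = Round(s_5, k_5) = 0x70
s_7 = Round(s_6, k_6) = 0x0B
s_8 = Round(s_7, k_7) = 0x03

0x03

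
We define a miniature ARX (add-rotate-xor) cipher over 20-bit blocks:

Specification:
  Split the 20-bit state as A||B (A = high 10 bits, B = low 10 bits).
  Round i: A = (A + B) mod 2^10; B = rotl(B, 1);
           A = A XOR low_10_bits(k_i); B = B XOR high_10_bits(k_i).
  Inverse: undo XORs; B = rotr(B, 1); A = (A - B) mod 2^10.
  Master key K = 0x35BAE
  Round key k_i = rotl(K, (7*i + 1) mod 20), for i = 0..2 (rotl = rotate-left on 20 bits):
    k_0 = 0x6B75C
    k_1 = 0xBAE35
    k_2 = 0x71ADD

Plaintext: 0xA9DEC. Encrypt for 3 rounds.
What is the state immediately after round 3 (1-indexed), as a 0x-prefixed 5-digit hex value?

0x2B1C7

s_0 = plaintext = 0xA9DEC
s_1 = Round(s_0, k_0) = 0xF3E75
s_2 = Round(s_1, k_1) = 0x1C600
s_3 = Round(s_2, k_2) = 0x2B1C7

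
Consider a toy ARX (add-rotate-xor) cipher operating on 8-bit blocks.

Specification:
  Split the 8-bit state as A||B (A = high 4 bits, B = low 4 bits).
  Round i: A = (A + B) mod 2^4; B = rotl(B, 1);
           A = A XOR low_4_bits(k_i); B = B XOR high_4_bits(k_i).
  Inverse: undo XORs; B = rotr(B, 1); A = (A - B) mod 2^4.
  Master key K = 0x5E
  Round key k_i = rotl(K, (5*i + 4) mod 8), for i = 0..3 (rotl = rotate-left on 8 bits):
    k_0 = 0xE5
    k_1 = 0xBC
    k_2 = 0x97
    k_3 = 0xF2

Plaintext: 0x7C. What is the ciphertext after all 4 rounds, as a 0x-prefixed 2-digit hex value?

0x69

s_0 = plaintext = 0x7C
s_1 = Round(s_0, k_0) = 0x67
s_2 = Round(s_1, k_1) = 0x15
s_3 = Round(s_2, k_2) = 0x13
s_4 = Round(s_3, k_3) = 0x69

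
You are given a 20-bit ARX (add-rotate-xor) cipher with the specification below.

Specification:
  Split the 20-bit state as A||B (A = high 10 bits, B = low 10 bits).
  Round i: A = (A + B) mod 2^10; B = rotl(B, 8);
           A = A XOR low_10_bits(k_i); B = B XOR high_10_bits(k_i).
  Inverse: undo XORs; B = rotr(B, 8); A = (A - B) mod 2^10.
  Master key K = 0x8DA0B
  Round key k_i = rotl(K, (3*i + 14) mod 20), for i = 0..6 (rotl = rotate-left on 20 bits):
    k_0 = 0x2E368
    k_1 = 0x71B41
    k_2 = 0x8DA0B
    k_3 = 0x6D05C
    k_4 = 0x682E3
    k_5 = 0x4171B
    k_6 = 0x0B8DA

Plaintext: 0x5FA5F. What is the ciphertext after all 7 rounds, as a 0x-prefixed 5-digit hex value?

0xFDCE4

s_0 = plaintext = 0x5FA5F
s_1 = Round(s_0, k_0) = 0x2D72F
s_2 = Round(s_1, k_1) = 0x2960D
s_3 = Round(s_2, k_2) = 0x2E7B5
s_4 = Round(s_3, k_3) = 0x0C859
s_5 = Round(s_4, k_4) = 0x9A0B6
s_6 = Round(s_5, k_5) = 0x01728
s_7 = Round(s_6, k_6) = 0xFDCE4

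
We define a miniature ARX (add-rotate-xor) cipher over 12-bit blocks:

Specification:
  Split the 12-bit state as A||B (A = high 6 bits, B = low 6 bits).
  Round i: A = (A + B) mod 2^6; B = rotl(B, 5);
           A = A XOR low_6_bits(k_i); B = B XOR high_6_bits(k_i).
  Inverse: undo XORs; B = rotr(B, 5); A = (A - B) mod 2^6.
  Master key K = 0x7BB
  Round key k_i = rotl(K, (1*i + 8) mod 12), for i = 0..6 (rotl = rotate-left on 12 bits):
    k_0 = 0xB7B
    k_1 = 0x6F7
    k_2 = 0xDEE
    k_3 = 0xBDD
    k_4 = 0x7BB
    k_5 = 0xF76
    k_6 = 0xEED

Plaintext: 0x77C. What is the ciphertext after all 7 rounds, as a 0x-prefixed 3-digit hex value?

s_0 = plaintext = 0x77C
s_1 = Round(s_0, k_0) = 0x8B3
s_2 = Round(s_1, k_1) = 0x8A2
s_3 = Round(s_2, k_2) = 0xAA6
s_4 = Round(s_3, k_3) = 0x37C
s_5 = Round(s_4, k_4) = 0xC80
s_6 = Round(s_5, k_5) = 0x13D
s_7 = Round(s_6, k_6) = 0xB05

0xB05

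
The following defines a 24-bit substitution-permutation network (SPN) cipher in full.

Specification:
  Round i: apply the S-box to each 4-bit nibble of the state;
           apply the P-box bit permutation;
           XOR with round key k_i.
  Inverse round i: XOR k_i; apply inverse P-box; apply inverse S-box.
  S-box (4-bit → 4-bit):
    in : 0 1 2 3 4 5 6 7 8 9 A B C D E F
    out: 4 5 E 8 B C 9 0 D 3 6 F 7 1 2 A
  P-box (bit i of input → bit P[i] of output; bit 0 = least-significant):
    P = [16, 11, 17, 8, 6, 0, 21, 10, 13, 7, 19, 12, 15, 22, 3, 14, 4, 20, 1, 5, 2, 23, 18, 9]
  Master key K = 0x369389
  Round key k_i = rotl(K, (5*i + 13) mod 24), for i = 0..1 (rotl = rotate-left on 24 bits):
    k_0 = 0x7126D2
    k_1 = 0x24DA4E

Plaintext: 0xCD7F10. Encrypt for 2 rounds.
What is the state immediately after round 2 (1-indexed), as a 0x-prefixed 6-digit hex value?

0x05AB4A

s_0 = plaintext = 0xCD7F10
s_1 = Round(s_0, k_0) = 0xD73606
s_2 = Round(s_1, k_1) = 0x05AB4A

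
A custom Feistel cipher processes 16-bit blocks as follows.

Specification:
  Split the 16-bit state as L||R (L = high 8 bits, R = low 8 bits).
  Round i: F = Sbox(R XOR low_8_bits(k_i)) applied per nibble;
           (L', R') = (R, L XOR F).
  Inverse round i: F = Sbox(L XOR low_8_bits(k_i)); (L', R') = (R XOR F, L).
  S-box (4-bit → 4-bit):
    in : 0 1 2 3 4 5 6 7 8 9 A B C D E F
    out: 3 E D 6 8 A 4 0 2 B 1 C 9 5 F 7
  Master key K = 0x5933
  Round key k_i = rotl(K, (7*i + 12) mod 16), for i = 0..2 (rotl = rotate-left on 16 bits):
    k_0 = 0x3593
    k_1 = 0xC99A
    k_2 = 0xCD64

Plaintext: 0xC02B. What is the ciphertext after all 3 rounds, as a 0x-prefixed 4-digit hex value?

s_0 = plaintext = 0xC02B
s_1 = Round(s_0, k_0) = 0x2B02
s_2 = Round(s_1, k_1) = 0x0299
s_3 = Round(s_2, k_2) = 0x9977

0x9977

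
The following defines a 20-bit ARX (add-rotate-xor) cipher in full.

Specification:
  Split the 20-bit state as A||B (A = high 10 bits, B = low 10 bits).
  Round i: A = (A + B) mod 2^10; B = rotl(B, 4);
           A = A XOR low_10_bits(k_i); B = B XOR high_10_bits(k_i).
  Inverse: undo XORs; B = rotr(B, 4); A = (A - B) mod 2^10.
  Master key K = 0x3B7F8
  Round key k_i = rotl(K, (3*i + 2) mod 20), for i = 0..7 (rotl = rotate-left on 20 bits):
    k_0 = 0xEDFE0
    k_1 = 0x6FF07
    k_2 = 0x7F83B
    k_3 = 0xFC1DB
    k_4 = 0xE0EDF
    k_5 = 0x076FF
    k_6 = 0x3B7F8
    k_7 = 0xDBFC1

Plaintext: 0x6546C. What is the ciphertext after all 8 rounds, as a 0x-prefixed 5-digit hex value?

0x48ADE

s_0 = plaintext = 0x6546C
s_1 = Round(s_0, k_0) = 0x78576
s_2 = Round(s_1, k_1) = 0x142DA
s_3 = Round(s_2, k_2) = 0xC4455
s_4 = Round(s_3, k_3) = 0xAF6A1
s_5 = Round(s_4, k_4) = 0xE0599
s_6 = Round(s_5, k_5) = 0xF958B
s_7 = Round(s_6, k_6) = 0xA205B
s_8 = Round(s_7, k_7) = 0x48ADE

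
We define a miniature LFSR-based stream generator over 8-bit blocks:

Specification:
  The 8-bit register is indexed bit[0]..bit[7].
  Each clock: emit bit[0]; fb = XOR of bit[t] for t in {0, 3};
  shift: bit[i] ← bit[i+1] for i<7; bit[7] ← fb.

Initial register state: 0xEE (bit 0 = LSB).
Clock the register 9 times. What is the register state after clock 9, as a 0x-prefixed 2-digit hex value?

reg_0 = 0xEE
clock 1: out=0, reg = 0xF7
clock 2: out=1, reg = 0xFB
clock 3: out=1, reg = 0x7D
clock 4: out=1, reg = 0x3E
clock 5: out=0, reg = 0x9F
clock 6: out=1, reg = 0x4F
clock 7: out=1, reg = 0x27
clock 8: out=1, reg = 0x93
clock 9: out=1, reg = 0xC9

0xC9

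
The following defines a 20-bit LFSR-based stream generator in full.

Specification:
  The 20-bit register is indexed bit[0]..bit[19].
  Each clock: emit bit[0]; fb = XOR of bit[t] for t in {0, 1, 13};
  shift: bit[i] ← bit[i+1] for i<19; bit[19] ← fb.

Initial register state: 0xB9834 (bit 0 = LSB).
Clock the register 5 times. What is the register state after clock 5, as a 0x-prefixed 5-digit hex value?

0x95CC1

reg_0 = 0xB9834
clock 1: out=0, reg = 0x5CC1A
clock 2: out=0, reg = 0xAE60D
clock 3: out=1, reg = 0x57306
clock 4: out=0, reg = 0x2B983
clock 5: out=1, reg = 0x95CC1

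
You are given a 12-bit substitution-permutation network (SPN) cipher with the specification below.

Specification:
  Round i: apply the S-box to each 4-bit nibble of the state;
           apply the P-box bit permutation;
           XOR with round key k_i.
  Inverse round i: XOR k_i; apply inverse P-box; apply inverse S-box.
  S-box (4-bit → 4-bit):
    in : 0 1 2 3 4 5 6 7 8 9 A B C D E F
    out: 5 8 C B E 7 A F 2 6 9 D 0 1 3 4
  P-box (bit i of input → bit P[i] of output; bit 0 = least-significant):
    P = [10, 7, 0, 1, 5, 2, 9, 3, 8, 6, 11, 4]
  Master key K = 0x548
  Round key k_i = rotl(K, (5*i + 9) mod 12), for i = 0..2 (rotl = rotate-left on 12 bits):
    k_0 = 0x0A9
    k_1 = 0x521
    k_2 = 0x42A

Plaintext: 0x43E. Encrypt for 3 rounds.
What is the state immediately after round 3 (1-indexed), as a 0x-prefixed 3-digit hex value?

s_0 = plaintext = 0x43E
s_1 = Round(s_0, k_0) = 0xC55
s_2 = Round(s_1, k_1) = 0x384
s_3 = Round(s_2, k_2) = 0x5FD

0x5FD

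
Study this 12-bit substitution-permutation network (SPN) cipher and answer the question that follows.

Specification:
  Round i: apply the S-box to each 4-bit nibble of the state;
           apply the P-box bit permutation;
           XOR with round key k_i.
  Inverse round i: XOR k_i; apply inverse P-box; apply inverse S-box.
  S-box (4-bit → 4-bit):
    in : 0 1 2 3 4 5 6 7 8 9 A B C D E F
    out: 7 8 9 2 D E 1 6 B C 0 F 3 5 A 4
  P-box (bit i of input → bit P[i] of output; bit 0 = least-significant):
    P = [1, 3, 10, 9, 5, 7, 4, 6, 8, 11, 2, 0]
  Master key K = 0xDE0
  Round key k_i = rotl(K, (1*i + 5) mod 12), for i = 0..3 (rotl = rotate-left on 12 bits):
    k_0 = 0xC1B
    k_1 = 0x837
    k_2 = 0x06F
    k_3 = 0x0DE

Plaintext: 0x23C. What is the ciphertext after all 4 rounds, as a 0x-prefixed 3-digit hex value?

s_0 = plaintext = 0x23C
s_1 = Round(s_0, k_0) = 0xD90
s_2 = Round(s_1, k_1) = 0xD69
s_3 = Round(s_2, k_2) = 0x74B
s_4 = Round(s_3, k_3) = 0xEA0

0xEA0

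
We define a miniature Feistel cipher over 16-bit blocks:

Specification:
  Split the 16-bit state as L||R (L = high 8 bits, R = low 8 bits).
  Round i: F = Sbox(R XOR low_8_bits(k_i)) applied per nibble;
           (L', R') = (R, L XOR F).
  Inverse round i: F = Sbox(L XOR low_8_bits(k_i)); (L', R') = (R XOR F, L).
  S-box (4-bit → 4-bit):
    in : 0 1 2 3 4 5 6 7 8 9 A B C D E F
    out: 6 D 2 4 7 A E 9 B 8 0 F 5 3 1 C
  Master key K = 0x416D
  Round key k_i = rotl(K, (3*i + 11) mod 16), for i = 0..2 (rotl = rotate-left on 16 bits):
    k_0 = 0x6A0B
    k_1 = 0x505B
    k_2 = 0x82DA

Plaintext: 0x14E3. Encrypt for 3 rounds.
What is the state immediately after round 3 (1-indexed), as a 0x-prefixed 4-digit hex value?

s_0 = plaintext = 0x14E3
s_1 = Round(s_0, k_0) = 0xE30F
s_2 = Round(s_1, k_1) = 0x0F44
s_3 = Round(s_2, k_2) = 0x448E

0x448E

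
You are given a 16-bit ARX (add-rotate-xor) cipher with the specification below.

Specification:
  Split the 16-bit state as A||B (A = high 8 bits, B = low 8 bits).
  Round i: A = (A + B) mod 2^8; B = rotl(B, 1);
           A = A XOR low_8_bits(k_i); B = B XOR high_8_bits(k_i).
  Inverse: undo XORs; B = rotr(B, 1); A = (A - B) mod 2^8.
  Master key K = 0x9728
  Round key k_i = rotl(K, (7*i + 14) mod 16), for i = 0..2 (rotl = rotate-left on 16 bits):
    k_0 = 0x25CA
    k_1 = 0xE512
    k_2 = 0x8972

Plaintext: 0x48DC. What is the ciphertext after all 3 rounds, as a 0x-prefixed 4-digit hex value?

s_0 = plaintext = 0x48DC
s_1 = Round(s_0, k_0) = 0xEE9C
s_2 = Round(s_1, k_1) = 0x98DC
s_3 = Round(s_2, k_2) = 0x0630

0x0630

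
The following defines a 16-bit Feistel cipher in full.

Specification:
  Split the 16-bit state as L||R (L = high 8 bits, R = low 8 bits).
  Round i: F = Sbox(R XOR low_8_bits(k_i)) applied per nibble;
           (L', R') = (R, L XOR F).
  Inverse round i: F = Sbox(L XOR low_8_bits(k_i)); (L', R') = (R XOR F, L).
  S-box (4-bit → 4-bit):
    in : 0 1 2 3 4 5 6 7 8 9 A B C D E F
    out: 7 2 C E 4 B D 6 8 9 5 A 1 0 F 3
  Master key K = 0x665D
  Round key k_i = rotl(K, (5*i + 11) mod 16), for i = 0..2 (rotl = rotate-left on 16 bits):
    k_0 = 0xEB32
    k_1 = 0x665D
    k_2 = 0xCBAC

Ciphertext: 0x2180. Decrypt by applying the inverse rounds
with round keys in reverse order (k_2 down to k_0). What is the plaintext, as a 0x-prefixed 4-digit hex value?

0x5E91

s_0 = ciphertext = 0x2180
s_1 = InvRound(s_0, k_2) = 0x0021
s_2 = InvRound(s_1, k_1) = 0x9100
s_3 = InvRound(s_2, k_0) = 0x5E91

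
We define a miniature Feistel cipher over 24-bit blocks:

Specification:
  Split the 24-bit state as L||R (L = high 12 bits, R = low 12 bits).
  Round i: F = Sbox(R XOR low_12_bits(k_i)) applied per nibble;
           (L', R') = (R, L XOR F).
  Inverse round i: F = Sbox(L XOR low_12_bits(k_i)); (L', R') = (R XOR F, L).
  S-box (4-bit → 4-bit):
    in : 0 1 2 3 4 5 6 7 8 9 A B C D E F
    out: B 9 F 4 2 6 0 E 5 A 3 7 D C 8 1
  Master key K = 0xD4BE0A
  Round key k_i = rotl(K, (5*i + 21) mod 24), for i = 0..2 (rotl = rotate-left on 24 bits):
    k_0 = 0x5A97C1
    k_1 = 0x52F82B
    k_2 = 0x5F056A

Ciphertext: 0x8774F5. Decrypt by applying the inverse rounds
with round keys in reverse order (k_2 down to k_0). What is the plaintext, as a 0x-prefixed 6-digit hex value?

s_0 = ciphertext = 0x8774F5
s_1 = InvRound(s_0, k_2) = 0x869877
s_2 = InvRound(s_1, k_1) = 0x358869
s_3 = InvRound(s_2, k_0) = 0xAC3358

0xAC3358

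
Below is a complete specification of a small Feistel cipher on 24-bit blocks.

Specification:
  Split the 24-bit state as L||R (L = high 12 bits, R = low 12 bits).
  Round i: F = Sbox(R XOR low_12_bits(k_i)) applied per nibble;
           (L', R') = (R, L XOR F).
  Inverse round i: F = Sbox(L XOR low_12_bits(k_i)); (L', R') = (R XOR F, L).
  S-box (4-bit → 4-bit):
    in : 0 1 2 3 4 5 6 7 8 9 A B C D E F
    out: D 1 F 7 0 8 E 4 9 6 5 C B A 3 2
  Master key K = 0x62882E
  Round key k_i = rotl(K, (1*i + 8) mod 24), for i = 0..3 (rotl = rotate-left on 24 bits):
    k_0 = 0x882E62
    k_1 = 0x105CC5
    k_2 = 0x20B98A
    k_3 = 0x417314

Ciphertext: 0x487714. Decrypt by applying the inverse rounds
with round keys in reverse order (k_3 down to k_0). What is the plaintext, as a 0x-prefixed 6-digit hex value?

0x580993

s_0 = ciphertext = 0x487714
s_1 = InvRound(s_0, k_3) = 0x373487
s_2 = InvRound(s_1, k_2) = 0x1A1373
s_3 = InvRound(s_2, k_1) = 0x9931A1
s_4 = InvRound(s_3, k_0) = 0x580993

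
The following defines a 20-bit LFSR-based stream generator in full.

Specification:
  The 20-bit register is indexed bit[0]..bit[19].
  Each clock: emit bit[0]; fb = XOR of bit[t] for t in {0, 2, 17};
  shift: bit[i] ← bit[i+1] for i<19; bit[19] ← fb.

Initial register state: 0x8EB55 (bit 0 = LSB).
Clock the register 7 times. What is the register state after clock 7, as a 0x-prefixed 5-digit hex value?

reg_0 = 0x8EB55
clock 1: out=1, reg = 0x475AA
clock 2: out=0, reg = 0x23AD5
clock 3: out=1, reg = 0x91D6A
clock 4: out=0, reg = 0x48EB5
clock 5: out=1, reg = 0x2475A
clock 6: out=0, reg = 0x923AD
clock 7: out=1, reg = 0x491D6

0x491D6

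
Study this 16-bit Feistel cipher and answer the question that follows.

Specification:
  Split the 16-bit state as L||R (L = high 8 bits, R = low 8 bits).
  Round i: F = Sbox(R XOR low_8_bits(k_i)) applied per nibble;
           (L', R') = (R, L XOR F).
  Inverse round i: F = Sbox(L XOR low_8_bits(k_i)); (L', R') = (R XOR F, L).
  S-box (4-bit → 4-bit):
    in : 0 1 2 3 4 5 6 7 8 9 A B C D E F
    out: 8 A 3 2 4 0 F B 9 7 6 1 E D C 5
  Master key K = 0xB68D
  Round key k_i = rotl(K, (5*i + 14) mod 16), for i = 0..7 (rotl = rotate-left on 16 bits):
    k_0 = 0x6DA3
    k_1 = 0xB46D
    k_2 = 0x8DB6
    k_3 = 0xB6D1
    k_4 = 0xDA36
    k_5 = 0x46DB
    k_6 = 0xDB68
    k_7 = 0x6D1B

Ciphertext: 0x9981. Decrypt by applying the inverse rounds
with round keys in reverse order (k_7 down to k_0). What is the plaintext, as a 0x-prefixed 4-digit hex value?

s_0 = ciphertext = 0x9981
s_1 = InvRound(s_0, k_7) = 0x1299
s_2 = InvRound(s_1, k_6) = 0x2F12
s_3 = InvRound(s_2, k_5) = 0x462F
s_4 = InvRound(s_3, k_4) = 0x9746
s_5 = InvRound(s_4, k_3) = 0x0997
s_6 = InvRound(s_5, k_2) = 0x8209
s_7 = InvRound(s_6, k_1) = 0xCC82
s_8 = InvRound(s_7, k_0) = 0x77CC

0x77CC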